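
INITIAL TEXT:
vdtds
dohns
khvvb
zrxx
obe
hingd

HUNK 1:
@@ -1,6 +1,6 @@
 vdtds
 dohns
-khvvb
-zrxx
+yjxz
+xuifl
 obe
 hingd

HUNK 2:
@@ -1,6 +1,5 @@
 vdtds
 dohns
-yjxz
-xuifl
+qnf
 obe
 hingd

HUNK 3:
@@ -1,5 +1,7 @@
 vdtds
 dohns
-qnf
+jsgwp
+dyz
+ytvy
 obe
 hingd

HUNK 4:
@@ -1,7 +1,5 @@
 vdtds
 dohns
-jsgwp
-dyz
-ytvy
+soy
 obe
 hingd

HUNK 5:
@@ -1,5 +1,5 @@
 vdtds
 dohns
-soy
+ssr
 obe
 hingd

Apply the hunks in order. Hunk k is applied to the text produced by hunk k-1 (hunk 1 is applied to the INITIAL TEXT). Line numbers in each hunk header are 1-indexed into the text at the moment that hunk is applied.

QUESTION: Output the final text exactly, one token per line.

Answer: vdtds
dohns
ssr
obe
hingd

Derivation:
Hunk 1: at line 1 remove [khvvb,zrxx] add [yjxz,xuifl] -> 6 lines: vdtds dohns yjxz xuifl obe hingd
Hunk 2: at line 1 remove [yjxz,xuifl] add [qnf] -> 5 lines: vdtds dohns qnf obe hingd
Hunk 3: at line 1 remove [qnf] add [jsgwp,dyz,ytvy] -> 7 lines: vdtds dohns jsgwp dyz ytvy obe hingd
Hunk 4: at line 1 remove [jsgwp,dyz,ytvy] add [soy] -> 5 lines: vdtds dohns soy obe hingd
Hunk 5: at line 1 remove [soy] add [ssr] -> 5 lines: vdtds dohns ssr obe hingd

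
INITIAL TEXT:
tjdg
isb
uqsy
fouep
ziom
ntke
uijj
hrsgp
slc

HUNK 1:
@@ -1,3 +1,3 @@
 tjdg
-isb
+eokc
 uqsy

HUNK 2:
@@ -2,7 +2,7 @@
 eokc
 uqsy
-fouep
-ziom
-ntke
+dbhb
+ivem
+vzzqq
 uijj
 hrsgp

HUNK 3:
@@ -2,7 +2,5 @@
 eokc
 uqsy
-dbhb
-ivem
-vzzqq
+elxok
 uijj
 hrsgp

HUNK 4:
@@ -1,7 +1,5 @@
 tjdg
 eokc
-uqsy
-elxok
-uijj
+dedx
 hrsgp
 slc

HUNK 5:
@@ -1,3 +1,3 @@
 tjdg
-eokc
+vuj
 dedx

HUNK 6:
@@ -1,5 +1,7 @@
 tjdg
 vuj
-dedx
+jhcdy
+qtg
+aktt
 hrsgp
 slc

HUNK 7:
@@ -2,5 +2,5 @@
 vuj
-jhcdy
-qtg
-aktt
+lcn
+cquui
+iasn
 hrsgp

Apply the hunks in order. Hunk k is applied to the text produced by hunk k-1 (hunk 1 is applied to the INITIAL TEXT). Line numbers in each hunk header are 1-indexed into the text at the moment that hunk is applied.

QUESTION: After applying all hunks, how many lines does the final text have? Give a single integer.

Hunk 1: at line 1 remove [isb] add [eokc] -> 9 lines: tjdg eokc uqsy fouep ziom ntke uijj hrsgp slc
Hunk 2: at line 2 remove [fouep,ziom,ntke] add [dbhb,ivem,vzzqq] -> 9 lines: tjdg eokc uqsy dbhb ivem vzzqq uijj hrsgp slc
Hunk 3: at line 2 remove [dbhb,ivem,vzzqq] add [elxok] -> 7 lines: tjdg eokc uqsy elxok uijj hrsgp slc
Hunk 4: at line 1 remove [uqsy,elxok,uijj] add [dedx] -> 5 lines: tjdg eokc dedx hrsgp slc
Hunk 5: at line 1 remove [eokc] add [vuj] -> 5 lines: tjdg vuj dedx hrsgp slc
Hunk 6: at line 1 remove [dedx] add [jhcdy,qtg,aktt] -> 7 lines: tjdg vuj jhcdy qtg aktt hrsgp slc
Hunk 7: at line 2 remove [jhcdy,qtg,aktt] add [lcn,cquui,iasn] -> 7 lines: tjdg vuj lcn cquui iasn hrsgp slc
Final line count: 7

Answer: 7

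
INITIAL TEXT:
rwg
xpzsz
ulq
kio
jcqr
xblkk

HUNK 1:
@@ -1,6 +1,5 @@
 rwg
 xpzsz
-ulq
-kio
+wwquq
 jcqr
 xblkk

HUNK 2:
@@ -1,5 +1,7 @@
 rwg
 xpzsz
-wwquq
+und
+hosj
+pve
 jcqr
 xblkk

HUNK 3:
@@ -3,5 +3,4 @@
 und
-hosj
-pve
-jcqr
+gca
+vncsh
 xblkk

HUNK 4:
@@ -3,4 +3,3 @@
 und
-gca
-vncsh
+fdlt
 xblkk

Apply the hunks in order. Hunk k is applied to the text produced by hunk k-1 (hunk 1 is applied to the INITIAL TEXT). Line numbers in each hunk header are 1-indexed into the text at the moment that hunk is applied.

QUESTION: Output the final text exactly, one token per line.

Answer: rwg
xpzsz
und
fdlt
xblkk

Derivation:
Hunk 1: at line 1 remove [ulq,kio] add [wwquq] -> 5 lines: rwg xpzsz wwquq jcqr xblkk
Hunk 2: at line 1 remove [wwquq] add [und,hosj,pve] -> 7 lines: rwg xpzsz und hosj pve jcqr xblkk
Hunk 3: at line 3 remove [hosj,pve,jcqr] add [gca,vncsh] -> 6 lines: rwg xpzsz und gca vncsh xblkk
Hunk 4: at line 3 remove [gca,vncsh] add [fdlt] -> 5 lines: rwg xpzsz und fdlt xblkk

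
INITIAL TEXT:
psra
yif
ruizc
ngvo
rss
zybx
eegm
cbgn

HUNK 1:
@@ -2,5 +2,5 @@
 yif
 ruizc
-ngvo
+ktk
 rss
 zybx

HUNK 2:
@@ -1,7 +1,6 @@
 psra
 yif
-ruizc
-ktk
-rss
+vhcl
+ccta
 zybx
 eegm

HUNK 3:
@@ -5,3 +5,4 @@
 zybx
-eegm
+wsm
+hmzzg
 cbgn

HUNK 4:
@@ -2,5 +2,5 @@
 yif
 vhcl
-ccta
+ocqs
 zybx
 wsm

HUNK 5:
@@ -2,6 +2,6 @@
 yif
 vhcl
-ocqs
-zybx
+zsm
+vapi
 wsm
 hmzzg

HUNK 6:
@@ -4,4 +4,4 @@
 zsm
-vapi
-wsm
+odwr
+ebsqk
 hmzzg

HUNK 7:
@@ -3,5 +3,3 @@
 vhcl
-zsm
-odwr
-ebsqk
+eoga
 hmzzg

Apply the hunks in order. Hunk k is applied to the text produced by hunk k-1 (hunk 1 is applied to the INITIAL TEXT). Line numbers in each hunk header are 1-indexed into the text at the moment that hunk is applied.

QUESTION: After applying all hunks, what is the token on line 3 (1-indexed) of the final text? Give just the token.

Hunk 1: at line 2 remove [ngvo] add [ktk] -> 8 lines: psra yif ruizc ktk rss zybx eegm cbgn
Hunk 2: at line 1 remove [ruizc,ktk,rss] add [vhcl,ccta] -> 7 lines: psra yif vhcl ccta zybx eegm cbgn
Hunk 3: at line 5 remove [eegm] add [wsm,hmzzg] -> 8 lines: psra yif vhcl ccta zybx wsm hmzzg cbgn
Hunk 4: at line 2 remove [ccta] add [ocqs] -> 8 lines: psra yif vhcl ocqs zybx wsm hmzzg cbgn
Hunk 5: at line 2 remove [ocqs,zybx] add [zsm,vapi] -> 8 lines: psra yif vhcl zsm vapi wsm hmzzg cbgn
Hunk 6: at line 4 remove [vapi,wsm] add [odwr,ebsqk] -> 8 lines: psra yif vhcl zsm odwr ebsqk hmzzg cbgn
Hunk 7: at line 3 remove [zsm,odwr,ebsqk] add [eoga] -> 6 lines: psra yif vhcl eoga hmzzg cbgn
Final line 3: vhcl

Answer: vhcl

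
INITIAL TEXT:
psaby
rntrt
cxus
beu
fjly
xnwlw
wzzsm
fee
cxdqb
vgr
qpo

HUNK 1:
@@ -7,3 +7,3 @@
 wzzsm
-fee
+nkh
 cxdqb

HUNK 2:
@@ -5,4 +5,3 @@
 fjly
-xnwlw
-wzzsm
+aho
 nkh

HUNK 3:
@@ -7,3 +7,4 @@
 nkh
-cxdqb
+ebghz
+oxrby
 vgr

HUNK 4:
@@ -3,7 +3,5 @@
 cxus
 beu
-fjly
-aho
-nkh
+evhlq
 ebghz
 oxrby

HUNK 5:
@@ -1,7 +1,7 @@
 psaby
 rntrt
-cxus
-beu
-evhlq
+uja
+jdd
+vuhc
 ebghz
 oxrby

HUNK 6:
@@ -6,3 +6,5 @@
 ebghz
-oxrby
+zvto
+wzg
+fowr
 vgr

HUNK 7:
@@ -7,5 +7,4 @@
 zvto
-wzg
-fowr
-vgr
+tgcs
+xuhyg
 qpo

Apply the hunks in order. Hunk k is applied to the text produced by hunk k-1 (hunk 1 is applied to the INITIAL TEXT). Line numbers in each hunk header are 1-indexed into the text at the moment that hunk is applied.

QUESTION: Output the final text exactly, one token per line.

Hunk 1: at line 7 remove [fee] add [nkh] -> 11 lines: psaby rntrt cxus beu fjly xnwlw wzzsm nkh cxdqb vgr qpo
Hunk 2: at line 5 remove [xnwlw,wzzsm] add [aho] -> 10 lines: psaby rntrt cxus beu fjly aho nkh cxdqb vgr qpo
Hunk 3: at line 7 remove [cxdqb] add [ebghz,oxrby] -> 11 lines: psaby rntrt cxus beu fjly aho nkh ebghz oxrby vgr qpo
Hunk 4: at line 3 remove [fjly,aho,nkh] add [evhlq] -> 9 lines: psaby rntrt cxus beu evhlq ebghz oxrby vgr qpo
Hunk 5: at line 1 remove [cxus,beu,evhlq] add [uja,jdd,vuhc] -> 9 lines: psaby rntrt uja jdd vuhc ebghz oxrby vgr qpo
Hunk 6: at line 6 remove [oxrby] add [zvto,wzg,fowr] -> 11 lines: psaby rntrt uja jdd vuhc ebghz zvto wzg fowr vgr qpo
Hunk 7: at line 7 remove [wzg,fowr,vgr] add [tgcs,xuhyg] -> 10 lines: psaby rntrt uja jdd vuhc ebghz zvto tgcs xuhyg qpo

Answer: psaby
rntrt
uja
jdd
vuhc
ebghz
zvto
tgcs
xuhyg
qpo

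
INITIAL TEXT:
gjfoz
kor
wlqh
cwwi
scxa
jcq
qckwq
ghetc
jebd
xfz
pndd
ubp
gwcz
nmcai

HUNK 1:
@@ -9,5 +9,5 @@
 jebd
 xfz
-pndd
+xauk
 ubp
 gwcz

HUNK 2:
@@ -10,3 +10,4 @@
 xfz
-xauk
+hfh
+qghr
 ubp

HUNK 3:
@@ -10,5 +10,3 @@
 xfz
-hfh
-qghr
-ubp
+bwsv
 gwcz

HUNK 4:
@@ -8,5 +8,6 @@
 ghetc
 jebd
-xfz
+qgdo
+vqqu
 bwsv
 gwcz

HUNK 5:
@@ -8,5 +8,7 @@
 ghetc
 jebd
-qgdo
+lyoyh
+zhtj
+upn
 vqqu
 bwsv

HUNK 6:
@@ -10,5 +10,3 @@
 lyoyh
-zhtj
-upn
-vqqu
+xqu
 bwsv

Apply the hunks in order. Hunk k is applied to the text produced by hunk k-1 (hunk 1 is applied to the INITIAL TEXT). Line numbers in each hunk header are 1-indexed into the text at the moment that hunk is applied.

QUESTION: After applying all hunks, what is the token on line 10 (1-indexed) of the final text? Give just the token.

Answer: lyoyh

Derivation:
Hunk 1: at line 9 remove [pndd] add [xauk] -> 14 lines: gjfoz kor wlqh cwwi scxa jcq qckwq ghetc jebd xfz xauk ubp gwcz nmcai
Hunk 2: at line 10 remove [xauk] add [hfh,qghr] -> 15 lines: gjfoz kor wlqh cwwi scxa jcq qckwq ghetc jebd xfz hfh qghr ubp gwcz nmcai
Hunk 3: at line 10 remove [hfh,qghr,ubp] add [bwsv] -> 13 lines: gjfoz kor wlqh cwwi scxa jcq qckwq ghetc jebd xfz bwsv gwcz nmcai
Hunk 4: at line 8 remove [xfz] add [qgdo,vqqu] -> 14 lines: gjfoz kor wlqh cwwi scxa jcq qckwq ghetc jebd qgdo vqqu bwsv gwcz nmcai
Hunk 5: at line 8 remove [qgdo] add [lyoyh,zhtj,upn] -> 16 lines: gjfoz kor wlqh cwwi scxa jcq qckwq ghetc jebd lyoyh zhtj upn vqqu bwsv gwcz nmcai
Hunk 6: at line 10 remove [zhtj,upn,vqqu] add [xqu] -> 14 lines: gjfoz kor wlqh cwwi scxa jcq qckwq ghetc jebd lyoyh xqu bwsv gwcz nmcai
Final line 10: lyoyh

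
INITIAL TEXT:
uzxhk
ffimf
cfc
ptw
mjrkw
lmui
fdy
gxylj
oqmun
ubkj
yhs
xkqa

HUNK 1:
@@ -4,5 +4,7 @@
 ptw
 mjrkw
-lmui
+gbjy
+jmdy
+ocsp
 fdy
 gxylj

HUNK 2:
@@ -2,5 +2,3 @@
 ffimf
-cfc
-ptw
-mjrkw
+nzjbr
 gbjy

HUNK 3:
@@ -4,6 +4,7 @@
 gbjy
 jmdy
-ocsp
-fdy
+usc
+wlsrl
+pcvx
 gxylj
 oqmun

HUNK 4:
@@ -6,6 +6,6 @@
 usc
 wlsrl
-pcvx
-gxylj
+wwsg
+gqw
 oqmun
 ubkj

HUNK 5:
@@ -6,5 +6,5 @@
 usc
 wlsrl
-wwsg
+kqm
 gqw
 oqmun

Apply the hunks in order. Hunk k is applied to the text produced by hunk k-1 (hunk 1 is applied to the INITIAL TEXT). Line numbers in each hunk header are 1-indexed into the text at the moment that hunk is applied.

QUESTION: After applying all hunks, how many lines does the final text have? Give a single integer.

Hunk 1: at line 4 remove [lmui] add [gbjy,jmdy,ocsp] -> 14 lines: uzxhk ffimf cfc ptw mjrkw gbjy jmdy ocsp fdy gxylj oqmun ubkj yhs xkqa
Hunk 2: at line 2 remove [cfc,ptw,mjrkw] add [nzjbr] -> 12 lines: uzxhk ffimf nzjbr gbjy jmdy ocsp fdy gxylj oqmun ubkj yhs xkqa
Hunk 3: at line 4 remove [ocsp,fdy] add [usc,wlsrl,pcvx] -> 13 lines: uzxhk ffimf nzjbr gbjy jmdy usc wlsrl pcvx gxylj oqmun ubkj yhs xkqa
Hunk 4: at line 6 remove [pcvx,gxylj] add [wwsg,gqw] -> 13 lines: uzxhk ffimf nzjbr gbjy jmdy usc wlsrl wwsg gqw oqmun ubkj yhs xkqa
Hunk 5: at line 6 remove [wwsg] add [kqm] -> 13 lines: uzxhk ffimf nzjbr gbjy jmdy usc wlsrl kqm gqw oqmun ubkj yhs xkqa
Final line count: 13

Answer: 13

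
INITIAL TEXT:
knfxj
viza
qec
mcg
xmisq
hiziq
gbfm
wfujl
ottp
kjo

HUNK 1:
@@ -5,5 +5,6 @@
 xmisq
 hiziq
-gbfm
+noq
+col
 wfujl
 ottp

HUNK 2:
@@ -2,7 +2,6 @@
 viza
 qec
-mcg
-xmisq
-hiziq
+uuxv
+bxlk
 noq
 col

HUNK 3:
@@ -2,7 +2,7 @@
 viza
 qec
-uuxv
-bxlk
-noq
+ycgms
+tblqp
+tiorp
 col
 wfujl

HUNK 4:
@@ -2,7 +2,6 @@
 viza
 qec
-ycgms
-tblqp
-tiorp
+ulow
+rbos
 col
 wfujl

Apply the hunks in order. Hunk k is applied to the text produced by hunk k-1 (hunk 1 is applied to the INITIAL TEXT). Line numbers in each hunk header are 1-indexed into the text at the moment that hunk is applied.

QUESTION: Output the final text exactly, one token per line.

Hunk 1: at line 5 remove [gbfm] add [noq,col] -> 11 lines: knfxj viza qec mcg xmisq hiziq noq col wfujl ottp kjo
Hunk 2: at line 2 remove [mcg,xmisq,hiziq] add [uuxv,bxlk] -> 10 lines: knfxj viza qec uuxv bxlk noq col wfujl ottp kjo
Hunk 3: at line 2 remove [uuxv,bxlk,noq] add [ycgms,tblqp,tiorp] -> 10 lines: knfxj viza qec ycgms tblqp tiorp col wfujl ottp kjo
Hunk 4: at line 2 remove [ycgms,tblqp,tiorp] add [ulow,rbos] -> 9 lines: knfxj viza qec ulow rbos col wfujl ottp kjo

Answer: knfxj
viza
qec
ulow
rbos
col
wfujl
ottp
kjo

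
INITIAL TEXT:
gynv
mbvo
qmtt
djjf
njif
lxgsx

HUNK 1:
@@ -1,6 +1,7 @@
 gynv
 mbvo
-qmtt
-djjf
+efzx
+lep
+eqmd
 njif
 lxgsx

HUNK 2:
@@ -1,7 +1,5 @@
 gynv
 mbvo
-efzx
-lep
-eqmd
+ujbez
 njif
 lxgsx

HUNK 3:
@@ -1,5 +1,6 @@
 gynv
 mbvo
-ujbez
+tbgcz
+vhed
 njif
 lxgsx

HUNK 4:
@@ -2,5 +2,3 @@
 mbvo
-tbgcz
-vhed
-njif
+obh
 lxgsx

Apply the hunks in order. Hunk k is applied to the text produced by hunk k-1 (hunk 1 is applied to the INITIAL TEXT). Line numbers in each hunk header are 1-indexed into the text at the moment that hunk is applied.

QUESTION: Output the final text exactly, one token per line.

Answer: gynv
mbvo
obh
lxgsx

Derivation:
Hunk 1: at line 1 remove [qmtt,djjf] add [efzx,lep,eqmd] -> 7 lines: gynv mbvo efzx lep eqmd njif lxgsx
Hunk 2: at line 1 remove [efzx,lep,eqmd] add [ujbez] -> 5 lines: gynv mbvo ujbez njif lxgsx
Hunk 3: at line 1 remove [ujbez] add [tbgcz,vhed] -> 6 lines: gynv mbvo tbgcz vhed njif lxgsx
Hunk 4: at line 2 remove [tbgcz,vhed,njif] add [obh] -> 4 lines: gynv mbvo obh lxgsx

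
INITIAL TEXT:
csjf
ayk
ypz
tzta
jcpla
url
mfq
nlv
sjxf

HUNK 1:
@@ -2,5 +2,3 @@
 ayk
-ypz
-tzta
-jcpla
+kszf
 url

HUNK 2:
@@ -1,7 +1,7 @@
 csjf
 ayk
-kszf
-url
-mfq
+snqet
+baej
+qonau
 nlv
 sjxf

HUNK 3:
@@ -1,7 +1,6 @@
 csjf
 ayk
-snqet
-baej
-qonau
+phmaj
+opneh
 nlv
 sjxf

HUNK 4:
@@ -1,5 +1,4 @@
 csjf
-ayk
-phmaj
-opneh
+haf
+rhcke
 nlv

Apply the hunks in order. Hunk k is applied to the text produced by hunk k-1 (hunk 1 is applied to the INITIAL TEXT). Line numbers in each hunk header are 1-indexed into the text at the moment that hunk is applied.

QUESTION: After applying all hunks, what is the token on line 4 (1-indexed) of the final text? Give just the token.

Hunk 1: at line 2 remove [ypz,tzta,jcpla] add [kszf] -> 7 lines: csjf ayk kszf url mfq nlv sjxf
Hunk 2: at line 1 remove [kszf,url,mfq] add [snqet,baej,qonau] -> 7 lines: csjf ayk snqet baej qonau nlv sjxf
Hunk 3: at line 1 remove [snqet,baej,qonau] add [phmaj,opneh] -> 6 lines: csjf ayk phmaj opneh nlv sjxf
Hunk 4: at line 1 remove [ayk,phmaj,opneh] add [haf,rhcke] -> 5 lines: csjf haf rhcke nlv sjxf
Final line 4: nlv

Answer: nlv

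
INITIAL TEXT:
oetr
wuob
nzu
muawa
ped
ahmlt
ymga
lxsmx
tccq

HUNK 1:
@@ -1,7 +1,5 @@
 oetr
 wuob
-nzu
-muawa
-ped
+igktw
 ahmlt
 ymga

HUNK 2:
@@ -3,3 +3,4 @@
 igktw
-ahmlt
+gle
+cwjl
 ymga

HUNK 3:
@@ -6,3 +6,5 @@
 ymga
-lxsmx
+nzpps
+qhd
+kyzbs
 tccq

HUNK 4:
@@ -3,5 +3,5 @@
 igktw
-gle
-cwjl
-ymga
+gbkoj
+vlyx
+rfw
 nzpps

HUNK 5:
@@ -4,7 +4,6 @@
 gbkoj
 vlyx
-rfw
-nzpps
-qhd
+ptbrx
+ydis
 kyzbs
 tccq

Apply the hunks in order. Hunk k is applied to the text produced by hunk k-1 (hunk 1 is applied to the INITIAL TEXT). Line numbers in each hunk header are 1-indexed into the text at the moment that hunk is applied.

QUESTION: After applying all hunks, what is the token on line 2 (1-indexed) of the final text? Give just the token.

Answer: wuob

Derivation:
Hunk 1: at line 1 remove [nzu,muawa,ped] add [igktw] -> 7 lines: oetr wuob igktw ahmlt ymga lxsmx tccq
Hunk 2: at line 3 remove [ahmlt] add [gle,cwjl] -> 8 lines: oetr wuob igktw gle cwjl ymga lxsmx tccq
Hunk 3: at line 6 remove [lxsmx] add [nzpps,qhd,kyzbs] -> 10 lines: oetr wuob igktw gle cwjl ymga nzpps qhd kyzbs tccq
Hunk 4: at line 3 remove [gle,cwjl,ymga] add [gbkoj,vlyx,rfw] -> 10 lines: oetr wuob igktw gbkoj vlyx rfw nzpps qhd kyzbs tccq
Hunk 5: at line 4 remove [rfw,nzpps,qhd] add [ptbrx,ydis] -> 9 lines: oetr wuob igktw gbkoj vlyx ptbrx ydis kyzbs tccq
Final line 2: wuob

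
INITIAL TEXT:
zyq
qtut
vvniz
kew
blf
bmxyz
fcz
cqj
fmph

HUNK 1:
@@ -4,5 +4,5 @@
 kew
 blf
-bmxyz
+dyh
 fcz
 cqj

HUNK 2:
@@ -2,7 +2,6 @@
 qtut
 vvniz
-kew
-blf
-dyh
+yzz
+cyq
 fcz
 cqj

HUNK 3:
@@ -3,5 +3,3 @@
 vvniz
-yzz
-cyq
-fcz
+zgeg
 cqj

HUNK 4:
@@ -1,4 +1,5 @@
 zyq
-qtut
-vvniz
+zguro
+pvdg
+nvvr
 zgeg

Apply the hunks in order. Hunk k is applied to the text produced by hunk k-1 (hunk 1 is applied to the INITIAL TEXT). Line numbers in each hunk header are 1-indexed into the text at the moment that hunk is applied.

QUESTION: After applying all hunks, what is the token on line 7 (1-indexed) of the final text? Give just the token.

Hunk 1: at line 4 remove [bmxyz] add [dyh] -> 9 lines: zyq qtut vvniz kew blf dyh fcz cqj fmph
Hunk 2: at line 2 remove [kew,blf,dyh] add [yzz,cyq] -> 8 lines: zyq qtut vvniz yzz cyq fcz cqj fmph
Hunk 3: at line 3 remove [yzz,cyq,fcz] add [zgeg] -> 6 lines: zyq qtut vvniz zgeg cqj fmph
Hunk 4: at line 1 remove [qtut,vvniz] add [zguro,pvdg,nvvr] -> 7 lines: zyq zguro pvdg nvvr zgeg cqj fmph
Final line 7: fmph

Answer: fmph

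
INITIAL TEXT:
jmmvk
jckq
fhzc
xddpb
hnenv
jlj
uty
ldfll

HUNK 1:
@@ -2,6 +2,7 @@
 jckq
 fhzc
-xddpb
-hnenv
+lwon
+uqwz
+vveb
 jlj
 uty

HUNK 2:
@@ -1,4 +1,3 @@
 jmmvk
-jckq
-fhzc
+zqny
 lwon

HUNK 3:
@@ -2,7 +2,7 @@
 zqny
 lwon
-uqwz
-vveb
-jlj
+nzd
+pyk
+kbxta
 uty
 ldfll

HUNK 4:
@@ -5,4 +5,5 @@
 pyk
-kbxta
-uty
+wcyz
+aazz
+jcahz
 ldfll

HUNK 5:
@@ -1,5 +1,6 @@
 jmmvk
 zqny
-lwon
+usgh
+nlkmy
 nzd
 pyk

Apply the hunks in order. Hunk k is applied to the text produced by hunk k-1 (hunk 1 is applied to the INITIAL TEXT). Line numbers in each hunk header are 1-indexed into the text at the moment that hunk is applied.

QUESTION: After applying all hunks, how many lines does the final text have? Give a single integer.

Answer: 10

Derivation:
Hunk 1: at line 2 remove [xddpb,hnenv] add [lwon,uqwz,vveb] -> 9 lines: jmmvk jckq fhzc lwon uqwz vveb jlj uty ldfll
Hunk 2: at line 1 remove [jckq,fhzc] add [zqny] -> 8 lines: jmmvk zqny lwon uqwz vveb jlj uty ldfll
Hunk 3: at line 2 remove [uqwz,vveb,jlj] add [nzd,pyk,kbxta] -> 8 lines: jmmvk zqny lwon nzd pyk kbxta uty ldfll
Hunk 4: at line 5 remove [kbxta,uty] add [wcyz,aazz,jcahz] -> 9 lines: jmmvk zqny lwon nzd pyk wcyz aazz jcahz ldfll
Hunk 5: at line 1 remove [lwon] add [usgh,nlkmy] -> 10 lines: jmmvk zqny usgh nlkmy nzd pyk wcyz aazz jcahz ldfll
Final line count: 10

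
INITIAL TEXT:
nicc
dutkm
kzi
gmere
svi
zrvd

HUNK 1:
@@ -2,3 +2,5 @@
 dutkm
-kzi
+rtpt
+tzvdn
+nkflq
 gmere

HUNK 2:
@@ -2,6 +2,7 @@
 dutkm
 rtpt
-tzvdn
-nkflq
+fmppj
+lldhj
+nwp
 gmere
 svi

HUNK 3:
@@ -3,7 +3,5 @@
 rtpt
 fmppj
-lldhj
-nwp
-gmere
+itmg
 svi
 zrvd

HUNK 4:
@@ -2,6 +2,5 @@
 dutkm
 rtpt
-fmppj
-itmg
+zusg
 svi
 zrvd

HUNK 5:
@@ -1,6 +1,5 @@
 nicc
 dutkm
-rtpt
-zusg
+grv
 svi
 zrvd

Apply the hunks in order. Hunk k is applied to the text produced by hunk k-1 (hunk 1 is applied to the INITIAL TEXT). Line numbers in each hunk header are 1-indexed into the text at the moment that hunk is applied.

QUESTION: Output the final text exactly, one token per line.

Hunk 1: at line 2 remove [kzi] add [rtpt,tzvdn,nkflq] -> 8 lines: nicc dutkm rtpt tzvdn nkflq gmere svi zrvd
Hunk 2: at line 2 remove [tzvdn,nkflq] add [fmppj,lldhj,nwp] -> 9 lines: nicc dutkm rtpt fmppj lldhj nwp gmere svi zrvd
Hunk 3: at line 3 remove [lldhj,nwp,gmere] add [itmg] -> 7 lines: nicc dutkm rtpt fmppj itmg svi zrvd
Hunk 4: at line 2 remove [fmppj,itmg] add [zusg] -> 6 lines: nicc dutkm rtpt zusg svi zrvd
Hunk 5: at line 1 remove [rtpt,zusg] add [grv] -> 5 lines: nicc dutkm grv svi zrvd

Answer: nicc
dutkm
grv
svi
zrvd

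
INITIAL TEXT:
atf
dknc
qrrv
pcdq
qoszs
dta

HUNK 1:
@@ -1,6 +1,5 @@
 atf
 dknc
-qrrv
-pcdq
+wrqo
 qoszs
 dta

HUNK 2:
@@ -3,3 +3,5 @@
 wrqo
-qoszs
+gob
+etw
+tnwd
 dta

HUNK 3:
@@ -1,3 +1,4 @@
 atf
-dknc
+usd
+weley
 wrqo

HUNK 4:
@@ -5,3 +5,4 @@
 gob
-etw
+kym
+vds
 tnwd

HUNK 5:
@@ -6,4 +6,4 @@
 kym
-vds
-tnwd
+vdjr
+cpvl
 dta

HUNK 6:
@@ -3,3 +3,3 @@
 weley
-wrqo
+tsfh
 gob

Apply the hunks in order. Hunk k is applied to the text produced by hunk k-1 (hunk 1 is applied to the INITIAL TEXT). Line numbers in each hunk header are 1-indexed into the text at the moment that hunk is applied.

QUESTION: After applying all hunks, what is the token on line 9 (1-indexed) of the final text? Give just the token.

Answer: dta

Derivation:
Hunk 1: at line 1 remove [qrrv,pcdq] add [wrqo] -> 5 lines: atf dknc wrqo qoszs dta
Hunk 2: at line 3 remove [qoszs] add [gob,etw,tnwd] -> 7 lines: atf dknc wrqo gob etw tnwd dta
Hunk 3: at line 1 remove [dknc] add [usd,weley] -> 8 lines: atf usd weley wrqo gob etw tnwd dta
Hunk 4: at line 5 remove [etw] add [kym,vds] -> 9 lines: atf usd weley wrqo gob kym vds tnwd dta
Hunk 5: at line 6 remove [vds,tnwd] add [vdjr,cpvl] -> 9 lines: atf usd weley wrqo gob kym vdjr cpvl dta
Hunk 6: at line 3 remove [wrqo] add [tsfh] -> 9 lines: atf usd weley tsfh gob kym vdjr cpvl dta
Final line 9: dta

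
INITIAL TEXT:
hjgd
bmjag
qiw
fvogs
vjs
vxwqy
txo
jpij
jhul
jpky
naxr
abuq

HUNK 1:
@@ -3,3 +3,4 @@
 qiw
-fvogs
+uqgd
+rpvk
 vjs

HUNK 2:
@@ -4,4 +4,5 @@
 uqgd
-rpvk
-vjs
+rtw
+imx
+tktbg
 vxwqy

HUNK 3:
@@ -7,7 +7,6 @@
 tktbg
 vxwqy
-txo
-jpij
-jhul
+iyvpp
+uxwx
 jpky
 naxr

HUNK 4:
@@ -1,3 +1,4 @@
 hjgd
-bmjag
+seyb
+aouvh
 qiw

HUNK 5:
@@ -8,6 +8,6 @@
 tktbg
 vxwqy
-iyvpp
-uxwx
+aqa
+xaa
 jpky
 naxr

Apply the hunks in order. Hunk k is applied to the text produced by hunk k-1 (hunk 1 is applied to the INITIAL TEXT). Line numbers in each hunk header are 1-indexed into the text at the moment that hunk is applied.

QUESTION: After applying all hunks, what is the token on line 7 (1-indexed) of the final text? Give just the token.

Hunk 1: at line 3 remove [fvogs] add [uqgd,rpvk] -> 13 lines: hjgd bmjag qiw uqgd rpvk vjs vxwqy txo jpij jhul jpky naxr abuq
Hunk 2: at line 4 remove [rpvk,vjs] add [rtw,imx,tktbg] -> 14 lines: hjgd bmjag qiw uqgd rtw imx tktbg vxwqy txo jpij jhul jpky naxr abuq
Hunk 3: at line 7 remove [txo,jpij,jhul] add [iyvpp,uxwx] -> 13 lines: hjgd bmjag qiw uqgd rtw imx tktbg vxwqy iyvpp uxwx jpky naxr abuq
Hunk 4: at line 1 remove [bmjag] add [seyb,aouvh] -> 14 lines: hjgd seyb aouvh qiw uqgd rtw imx tktbg vxwqy iyvpp uxwx jpky naxr abuq
Hunk 5: at line 8 remove [iyvpp,uxwx] add [aqa,xaa] -> 14 lines: hjgd seyb aouvh qiw uqgd rtw imx tktbg vxwqy aqa xaa jpky naxr abuq
Final line 7: imx

Answer: imx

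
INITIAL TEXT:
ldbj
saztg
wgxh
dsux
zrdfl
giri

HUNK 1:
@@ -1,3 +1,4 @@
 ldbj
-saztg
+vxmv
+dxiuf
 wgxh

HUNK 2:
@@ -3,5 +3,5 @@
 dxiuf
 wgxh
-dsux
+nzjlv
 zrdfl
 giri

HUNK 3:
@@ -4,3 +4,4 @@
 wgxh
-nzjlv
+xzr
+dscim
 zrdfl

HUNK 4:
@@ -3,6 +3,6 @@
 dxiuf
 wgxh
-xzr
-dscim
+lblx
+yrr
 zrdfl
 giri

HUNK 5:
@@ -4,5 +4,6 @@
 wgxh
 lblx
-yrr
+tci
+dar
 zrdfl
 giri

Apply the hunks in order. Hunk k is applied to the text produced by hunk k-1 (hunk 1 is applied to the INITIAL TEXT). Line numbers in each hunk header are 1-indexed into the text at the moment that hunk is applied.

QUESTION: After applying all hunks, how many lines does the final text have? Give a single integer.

Hunk 1: at line 1 remove [saztg] add [vxmv,dxiuf] -> 7 lines: ldbj vxmv dxiuf wgxh dsux zrdfl giri
Hunk 2: at line 3 remove [dsux] add [nzjlv] -> 7 lines: ldbj vxmv dxiuf wgxh nzjlv zrdfl giri
Hunk 3: at line 4 remove [nzjlv] add [xzr,dscim] -> 8 lines: ldbj vxmv dxiuf wgxh xzr dscim zrdfl giri
Hunk 4: at line 3 remove [xzr,dscim] add [lblx,yrr] -> 8 lines: ldbj vxmv dxiuf wgxh lblx yrr zrdfl giri
Hunk 5: at line 4 remove [yrr] add [tci,dar] -> 9 lines: ldbj vxmv dxiuf wgxh lblx tci dar zrdfl giri
Final line count: 9

Answer: 9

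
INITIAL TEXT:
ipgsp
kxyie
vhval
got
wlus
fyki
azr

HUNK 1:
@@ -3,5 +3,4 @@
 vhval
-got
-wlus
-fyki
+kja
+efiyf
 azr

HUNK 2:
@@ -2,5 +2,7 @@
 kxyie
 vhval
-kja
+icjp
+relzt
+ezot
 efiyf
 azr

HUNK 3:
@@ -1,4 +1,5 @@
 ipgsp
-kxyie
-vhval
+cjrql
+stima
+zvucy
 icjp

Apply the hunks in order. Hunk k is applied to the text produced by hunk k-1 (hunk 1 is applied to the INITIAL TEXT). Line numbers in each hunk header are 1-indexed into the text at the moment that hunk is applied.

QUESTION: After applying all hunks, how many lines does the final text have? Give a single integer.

Hunk 1: at line 3 remove [got,wlus,fyki] add [kja,efiyf] -> 6 lines: ipgsp kxyie vhval kja efiyf azr
Hunk 2: at line 2 remove [kja] add [icjp,relzt,ezot] -> 8 lines: ipgsp kxyie vhval icjp relzt ezot efiyf azr
Hunk 3: at line 1 remove [kxyie,vhval] add [cjrql,stima,zvucy] -> 9 lines: ipgsp cjrql stima zvucy icjp relzt ezot efiyf azr
Final line count: 9

Answer: 9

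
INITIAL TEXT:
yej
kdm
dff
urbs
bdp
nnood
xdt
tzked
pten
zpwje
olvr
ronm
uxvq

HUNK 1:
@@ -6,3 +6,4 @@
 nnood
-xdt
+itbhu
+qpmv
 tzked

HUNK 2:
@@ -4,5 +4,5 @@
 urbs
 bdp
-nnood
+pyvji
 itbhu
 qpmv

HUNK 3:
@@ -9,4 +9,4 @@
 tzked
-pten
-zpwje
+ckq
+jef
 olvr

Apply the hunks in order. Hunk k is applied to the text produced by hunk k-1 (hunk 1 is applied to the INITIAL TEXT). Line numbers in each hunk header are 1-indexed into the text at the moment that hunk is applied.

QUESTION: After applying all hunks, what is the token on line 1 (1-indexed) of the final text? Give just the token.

Answer: yej

Derivation:
Hunk 1: at line 6 remove [xdt] add [itbhu,qpmv] -> 14 lines: yej kdm dff urbs bdp nnood itbhu qpmv tzked pten zpwje olvr ronm uxvq
Hunk 2: at line 4 remove [nnood] add [pyvji] -> 14 lines: yej kdm dff urbs bdp pyvji itbhu qpmv tzked pten zpwje olvr ronm uxvq
Hunk 3: at line 9 remove [pten,zpwje] add [ckq,jef] -> 14 lines: yej kdm dff urbs bdp pyvji itbhu qpmv tzked ckq jef olvr ronm uxvq
Final line 1: yej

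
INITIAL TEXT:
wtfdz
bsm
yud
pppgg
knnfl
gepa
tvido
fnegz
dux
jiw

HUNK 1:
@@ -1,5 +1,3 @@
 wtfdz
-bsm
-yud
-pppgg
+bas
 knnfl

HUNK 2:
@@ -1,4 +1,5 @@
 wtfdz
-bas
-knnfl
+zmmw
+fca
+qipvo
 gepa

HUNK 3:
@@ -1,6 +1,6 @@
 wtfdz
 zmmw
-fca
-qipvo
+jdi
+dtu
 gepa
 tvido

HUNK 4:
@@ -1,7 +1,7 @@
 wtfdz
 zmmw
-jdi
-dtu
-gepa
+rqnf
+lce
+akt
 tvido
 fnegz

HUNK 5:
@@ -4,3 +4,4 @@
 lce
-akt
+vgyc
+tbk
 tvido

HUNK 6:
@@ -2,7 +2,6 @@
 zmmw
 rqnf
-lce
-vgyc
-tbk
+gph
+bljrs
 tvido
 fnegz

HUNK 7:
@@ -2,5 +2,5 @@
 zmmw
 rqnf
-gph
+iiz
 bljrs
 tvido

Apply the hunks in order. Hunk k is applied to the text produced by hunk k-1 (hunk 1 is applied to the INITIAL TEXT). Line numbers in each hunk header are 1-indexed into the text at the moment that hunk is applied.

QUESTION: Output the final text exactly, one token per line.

Answer: wtfdz
zmmw
rqnf
iiz
bljrs
tvido
fnegz
dux
jiw

Derivation:
Hunk 1: at line 1 remove [bsm,yud,pppgg] add [bas] -> 8 lines: wtfdz bas knnfl gepa tvido fnegz dux jiw
Hunk 2: at line 1 remove [bas,knnfl] add [zmmw,fca,qipvo] -> 9 lines: wtfdz zmmw fca qipvo gepa tvido fnegz dux jiw
Hunk 3: at line 1 remove [fca,qipvo] add [jdi,dtu] -> 9 lines: wtfdz zmmw jdi dtu gepa tvido fnegz dux jiw
Hunk 4: at line 1 remove [jdi,dtu,gepa] add [rqnf,lce,akt] -> 9 lines: wtfdz zmmw rqnf lce akt tvido fnegz dux jiw
Hunk 5: at line 4 remove [akt] add [vgyc,tbk] -> 10 lines: wtfdz zmmw rqnf lce vgyc tbk tvido fnegz dux jiw
Hunk 6: at line 2 remove [lce,vgyc,tbk] add [gph,bljrs] -> 9 lines: wtfdz zmmw rqnf gph bljrs tvido fnegz dux jiw
Hunk 7: at line 2 remove [gph] add [iiz] -> 9 lines: wtfdz zmmw rqnf iiz bljrs tvido fnegz dux jiw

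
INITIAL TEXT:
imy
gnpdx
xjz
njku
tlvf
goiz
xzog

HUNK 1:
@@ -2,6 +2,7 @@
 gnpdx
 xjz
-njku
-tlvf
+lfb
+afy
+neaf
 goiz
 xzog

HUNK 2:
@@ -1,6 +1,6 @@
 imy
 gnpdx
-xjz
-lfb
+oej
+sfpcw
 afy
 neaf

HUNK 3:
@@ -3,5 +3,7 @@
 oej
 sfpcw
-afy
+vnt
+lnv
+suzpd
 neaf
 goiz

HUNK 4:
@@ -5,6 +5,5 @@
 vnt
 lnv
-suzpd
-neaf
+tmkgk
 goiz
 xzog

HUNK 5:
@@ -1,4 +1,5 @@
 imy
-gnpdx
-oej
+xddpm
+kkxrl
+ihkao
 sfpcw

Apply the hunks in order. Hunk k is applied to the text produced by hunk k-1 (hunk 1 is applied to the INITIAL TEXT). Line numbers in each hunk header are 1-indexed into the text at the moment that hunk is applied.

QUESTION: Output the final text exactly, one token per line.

Answer: imy
xddpm
kkxrl
ihkao
sfpcw
vnt
lnv
tmkgk
goiz
xzog

Derivation:
Hunk 1: at line 2 remove [njku,tlvf] add [lfb,afy,neaf] -> 8 lines: imy gnpdx xjz lfb afy neaf goiz xzog
Hunk 2: at line 1 remove [xjz,lfb] add [oej,sfpcw] -> 8 lines: imy gnpdx oej sfpcw afy neaf goiz xzog
Hunk 3: at line 3 remove [afy] add [vnt,lnv,suzpd] -> 10 lines: imy gnpdx oej sfpcw vnt lnv suzpd neaf goiz xzog
Hunk 4: at line 5 remove [suzpd,neaf] add [tmkgk] -> 9 lines: imy gnpdx oej sfpcw vnt lnv tmkgk goiz xzog
Hunk 5: at line 1 remove [gnpdx,oej] add [xddpm,kkxrl,ihkao] -> 10 lines: imy xddpm kkxrl ihkao sfpcw vnt lnv tmkgk goiz xzog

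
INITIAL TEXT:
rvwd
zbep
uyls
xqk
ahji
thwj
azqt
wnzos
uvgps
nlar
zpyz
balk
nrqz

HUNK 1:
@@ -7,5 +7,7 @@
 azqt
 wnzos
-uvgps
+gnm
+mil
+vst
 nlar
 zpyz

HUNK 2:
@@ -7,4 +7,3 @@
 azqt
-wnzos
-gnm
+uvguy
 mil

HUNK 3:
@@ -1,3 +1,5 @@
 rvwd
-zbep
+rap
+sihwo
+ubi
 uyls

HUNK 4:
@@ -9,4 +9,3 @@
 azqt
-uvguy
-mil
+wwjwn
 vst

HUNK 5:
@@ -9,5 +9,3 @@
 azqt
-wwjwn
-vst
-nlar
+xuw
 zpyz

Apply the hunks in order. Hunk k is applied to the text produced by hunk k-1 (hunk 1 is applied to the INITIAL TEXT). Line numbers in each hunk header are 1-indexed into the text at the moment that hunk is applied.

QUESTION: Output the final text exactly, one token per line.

Answer: rvwd
rap
sihwo
ubi
uyls
xqk
ahji
thwj
azqt
xuw
zpyz
balk
nrqz

Derivation:
Hunk 1: at line 7 remove [uvgps] add [gnm,mil,vst] -> 15 lines: rvwd zbep uyls xqk ahji thwj azqt wnzos gnm mil vst nlar zpyz balk nrqz
Hunk 2: at line 7 remove [wnzos,gnm] add [uvguy] -> 14 lines: rvwd zbep uyls xqk ahji thwj azqt uvguy mil vst nlar zpyz balk nrqz
Hunk 3: at line 1 remove [zbep] add [rap,sihwo,ubi] -> 16 lines: rvwd rap sihwo ubi uyls xqk ahji thwj azqt uvguy mil vst nlar zpyz balk nrqz
Hunk 4: at line 9 remove [uvguy,mil] add [wwjwn] -> 15 lines: rvwd rap sihwo ubi uyls xqk ahji thwj azqt wwjwn vst nlar zpyz balk nrqz
Hunk 5: at line 9 remove [wwjwn,vst,nlar] add [xuw] -> 13 lines: rvwd rap sihwo ubi uyls xqk ahji thwj azqt xuw zpyz balk nrqz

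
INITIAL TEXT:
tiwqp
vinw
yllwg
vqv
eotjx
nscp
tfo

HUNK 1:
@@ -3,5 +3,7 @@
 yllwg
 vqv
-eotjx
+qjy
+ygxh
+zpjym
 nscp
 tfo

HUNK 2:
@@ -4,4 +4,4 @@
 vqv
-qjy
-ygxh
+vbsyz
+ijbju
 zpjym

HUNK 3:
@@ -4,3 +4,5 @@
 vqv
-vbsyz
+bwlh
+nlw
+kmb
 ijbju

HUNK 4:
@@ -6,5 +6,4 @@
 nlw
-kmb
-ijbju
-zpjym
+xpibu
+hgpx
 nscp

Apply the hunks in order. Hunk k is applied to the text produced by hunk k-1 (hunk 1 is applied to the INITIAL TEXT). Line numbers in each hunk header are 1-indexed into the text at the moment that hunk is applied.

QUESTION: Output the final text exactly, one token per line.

Answer: tiwqp
vinw
yllwg
vqv
bwlh
nlw
xpibu
hgpx
nscp
tfo

Derivation:
Hunk 1: at line 3 remove [eotjx] add [qjy,ygxh,zpjym] -> 9 lines: tiwqp vinw yllwg vqv qjy ygxh zpjym nscp tfo
Hunk 2: at line 4 remove [qjy,ygxh] add [vbsyz,ijbju] -> 9 lines: tiwqp vinw yllwg vqv vbsyz ijbju zpjym nscp tfo
Hunk 3: at line 4 remove [vbsyz] add [bwlh,nlw,kmb] -> 11 lines: tiwqp vinw yllwg vqv bwlh nlw kmb ijbju zpjym nscp tfo
Hunk 4: at line 6 remove [kmb,ijbju,zpjym] add [xpibu,hgpx] -> 10 lines: tiwqp vinw yllwg vqv bwlh nlw xpibu hgpx nscp tfo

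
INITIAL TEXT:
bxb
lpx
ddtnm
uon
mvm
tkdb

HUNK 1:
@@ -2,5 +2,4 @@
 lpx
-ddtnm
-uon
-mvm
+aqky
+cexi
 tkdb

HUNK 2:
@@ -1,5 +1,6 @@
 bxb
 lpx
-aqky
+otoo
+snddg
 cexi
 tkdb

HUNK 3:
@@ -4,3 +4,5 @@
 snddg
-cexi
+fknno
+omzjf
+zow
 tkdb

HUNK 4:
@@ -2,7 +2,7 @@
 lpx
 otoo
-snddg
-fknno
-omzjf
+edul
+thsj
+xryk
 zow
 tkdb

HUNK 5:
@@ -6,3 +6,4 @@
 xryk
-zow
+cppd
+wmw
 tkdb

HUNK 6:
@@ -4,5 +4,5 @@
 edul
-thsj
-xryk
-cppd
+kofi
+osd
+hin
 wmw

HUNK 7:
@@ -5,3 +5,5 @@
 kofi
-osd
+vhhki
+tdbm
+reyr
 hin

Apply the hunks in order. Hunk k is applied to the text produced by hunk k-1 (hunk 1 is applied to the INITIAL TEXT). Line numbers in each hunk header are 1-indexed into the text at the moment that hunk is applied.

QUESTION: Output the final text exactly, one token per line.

Hunk 1: at line 2 remove [ddtnm,uon,mvm] add [aqky,cexi] -> 5 lines: bxb lpx aqky cexi tkdb
Hunk 2: at line 1 remove [aqky] add [otoo,snddg] -> 6 lines: bxb lpx otoo snddg cexi tkdb
Hunk 3: at line 4 remove [cexi] add [fknno,omzjf,zow] -> 8 lines: bxb lpx otoo snddg fknno omzjf zow tkdb
Hunk 4: at line 2 remove [snddg,fknno,omzjf] add [edul,thsj,xryk] -> 8 lines: bxb lpx otoo edul thsj xryk zow tkdb
Hunk 5: at line 6 remove [zow] add [cppd,wmw] -> 9 lines: bxb lpx otoo edul thsj xryk cppd wmw tkdb
Hunk 6: at line 4 remove [thsj,xryk,cppd] add [kofi,osd,hin] -> 9 lines: bxb lpx otoo edul kofi osd hin wmw tkdb
Hunk 7: at line 5 remove [osd] add [vhhki,tdbm,reyr] -> 11 lines: bxb lpx otoo edul kofi vhhki tdbm reyr hin wmw tkdb

Answer: bxb
lpx
otoo
edul
kofi
vhhki
tdbm
reyr
hin
wmw
tkdb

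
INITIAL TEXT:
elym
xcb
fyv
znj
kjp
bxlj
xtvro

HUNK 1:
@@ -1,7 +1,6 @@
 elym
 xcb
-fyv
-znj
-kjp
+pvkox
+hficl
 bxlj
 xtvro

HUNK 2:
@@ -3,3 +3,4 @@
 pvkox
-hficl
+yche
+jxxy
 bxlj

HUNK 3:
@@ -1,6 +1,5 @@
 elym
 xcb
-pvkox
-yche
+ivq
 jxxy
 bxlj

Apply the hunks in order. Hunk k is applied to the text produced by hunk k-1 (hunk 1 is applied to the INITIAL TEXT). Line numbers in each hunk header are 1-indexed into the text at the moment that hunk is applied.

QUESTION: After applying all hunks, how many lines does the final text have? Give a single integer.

Hunk 1: at line 1 remove [fyv,znj,kjp] add [pvkox,hficl] -> 6 lines: elym xcb pvkox hficl bxlj xtvro
Hunk 2: at line 3 remove [hficl] add [yche,jxxy] -> 7 lines: elym xcb pvkox yche jxxy bxlj xtvro
Hunk 3: at line 1 remove [pvkox,yche] add [ivq] -> 6 lines: elym xcb ivq jxxy bxlj xtvro
Final line count: 6

Answer: 6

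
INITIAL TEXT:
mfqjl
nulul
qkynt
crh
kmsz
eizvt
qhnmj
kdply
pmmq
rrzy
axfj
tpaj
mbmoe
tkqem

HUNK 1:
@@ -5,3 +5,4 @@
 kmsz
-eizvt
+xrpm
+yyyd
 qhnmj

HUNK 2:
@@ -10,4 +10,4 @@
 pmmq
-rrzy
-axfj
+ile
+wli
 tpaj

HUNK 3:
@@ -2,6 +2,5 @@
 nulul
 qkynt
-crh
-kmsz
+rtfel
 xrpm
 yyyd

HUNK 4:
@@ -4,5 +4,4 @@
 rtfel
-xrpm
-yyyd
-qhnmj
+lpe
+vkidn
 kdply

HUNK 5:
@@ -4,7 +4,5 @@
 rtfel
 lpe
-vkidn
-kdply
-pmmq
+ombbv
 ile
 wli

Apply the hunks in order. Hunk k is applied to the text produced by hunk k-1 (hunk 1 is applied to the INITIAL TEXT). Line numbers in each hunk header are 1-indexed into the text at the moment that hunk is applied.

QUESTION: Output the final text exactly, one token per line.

Hunk 1: at line 5 remove [eizvt] add [xrpm,yyyd] -> 15 lines: mfqjl nulul qkynt crh kmsz xrpm yyyd qhnmj kdply pmmq rrzy axfj tpaj mbmoe tkqem
Hunk 2: at line 10 remove [rrzy,axfj] add [ile,wli] -> 15 lines: mfqjl nulul qkynt crh kmsz xrpm yyyd qhnmj kdply pmmq ile wli tpaj mbmoe tkqem
Hunk 3: at line 2 remove [crh,kmsz] add [rtfel] -> 14 lines: mfqjl nulul qkynt rtfel xrpm yyyd qhnmj kdply pmmq ile wli tpaj mbmoe tkqem
Hunk 4: at line 4 remove [xrpm,yyyd,qhnmj] add [lpe,vkidn] -> 13 lines: mfqjl nulul qkynt rtfel lpe vkidn kdply pmmq ile wli tpaj mbmoe tkqem
Hunk 5: at line 4 remove [vkidn,kdply,pmmq] add [ombbv] -> 11 lines: mfqjl nulul qkynt rtfel lpe ombbv ile wli tpaj mbmoe tkqem

Answer: mfqjl
nulul
qkynt
rtfel
lpe
ombbv
ile
wli
tpaj
mbmoe
tkqem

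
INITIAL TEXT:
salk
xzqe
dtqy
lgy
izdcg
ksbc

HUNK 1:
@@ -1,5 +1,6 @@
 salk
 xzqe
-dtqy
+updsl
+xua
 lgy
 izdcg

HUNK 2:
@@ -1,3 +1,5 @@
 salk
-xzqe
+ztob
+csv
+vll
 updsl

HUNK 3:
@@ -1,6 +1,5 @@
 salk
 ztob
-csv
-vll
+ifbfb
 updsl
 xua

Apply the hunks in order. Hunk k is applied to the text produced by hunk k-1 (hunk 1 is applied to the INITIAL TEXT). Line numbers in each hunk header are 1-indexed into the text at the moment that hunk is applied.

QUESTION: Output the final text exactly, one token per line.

Answer: salk
ztob
ifbfb
updsl
xua
lgy
izdcg
ksbc

Derivation:
Hunk 1: at line 1 remove [dtqy] add [updsl,xua] -> 7 lines: salk xzqe updsl xua lgy izdcg ksbc
Hunk 2: at line 1 remove [xzqe] add [ztob,csv,vll] -> 9 lines: salk ztob csv vll updsl xua lgy izdcg ksbc
Hunk 3: at line 1 remove [csv,vll] add [ifbfb] -> 8 lines: salk ztob ifbfb updsl xua lgy izdcg ksbc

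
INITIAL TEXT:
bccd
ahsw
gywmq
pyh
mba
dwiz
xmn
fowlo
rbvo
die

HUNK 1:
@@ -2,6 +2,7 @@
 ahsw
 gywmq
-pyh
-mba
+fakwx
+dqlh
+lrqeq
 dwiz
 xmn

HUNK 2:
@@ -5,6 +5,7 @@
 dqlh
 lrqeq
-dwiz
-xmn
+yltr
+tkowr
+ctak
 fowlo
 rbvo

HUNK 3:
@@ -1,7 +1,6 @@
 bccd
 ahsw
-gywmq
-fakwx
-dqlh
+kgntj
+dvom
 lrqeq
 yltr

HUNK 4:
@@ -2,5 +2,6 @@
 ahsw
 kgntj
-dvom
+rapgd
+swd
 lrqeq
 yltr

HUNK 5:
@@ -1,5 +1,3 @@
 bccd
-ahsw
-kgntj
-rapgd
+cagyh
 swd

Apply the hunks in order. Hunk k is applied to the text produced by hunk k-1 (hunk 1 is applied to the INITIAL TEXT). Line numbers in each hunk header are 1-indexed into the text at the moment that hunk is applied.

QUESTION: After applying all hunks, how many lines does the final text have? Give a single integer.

Answer: 10

Derivation:
Hunk 1: at line 2 remove [pyh,mba] add [fakwx,dqlh,lrqeq] -> 11 lines: bccd ahsw gywmq fakwx dqlh lrqeq dwiz xmn fowlo rbvo die
Hunk 2: at line 5 remove [dwiz,xmn] add [yltr,tkowr,ctak] -> 12 lines: bccd ahsw gywmq fakwx dqlh lrqeq yltr tkowr ctak fowlo rbvo die
Hunk 3: at line 1 remove [gywmq,fakwx,dqlh] add [kgntj,dvom] -> 11 lines: bccd ahsw kgntj dvom lrqeq yltr tkowr ctak fowlo rbvo die
Hunk 4: at line 2 remove [dvom] add [rapgd,swd] -> 12 lines: bccd ahsw kgntj rapgd swd lrqeq yltr tkowr ctak fowlo rbvo die
Hunk 5: at line 1 remove [ahsw,kgntj,rapgd] add [cagyh] -> 10 lines: bccd cagyh swd lrqeq yltr tkowr ctak fowlo rbvo die
Final line count: 10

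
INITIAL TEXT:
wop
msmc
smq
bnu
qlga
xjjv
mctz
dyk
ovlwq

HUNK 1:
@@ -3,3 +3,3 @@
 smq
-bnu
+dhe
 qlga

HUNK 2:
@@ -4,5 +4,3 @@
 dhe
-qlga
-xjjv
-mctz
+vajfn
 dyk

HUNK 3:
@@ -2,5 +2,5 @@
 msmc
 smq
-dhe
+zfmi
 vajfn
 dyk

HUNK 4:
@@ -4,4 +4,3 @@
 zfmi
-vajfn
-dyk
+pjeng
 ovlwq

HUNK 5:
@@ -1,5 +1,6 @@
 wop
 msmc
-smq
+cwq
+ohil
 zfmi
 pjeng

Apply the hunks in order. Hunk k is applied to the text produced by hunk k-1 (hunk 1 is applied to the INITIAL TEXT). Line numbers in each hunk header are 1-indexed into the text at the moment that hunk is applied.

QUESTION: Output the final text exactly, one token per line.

Hunk 1: at line 3 remove [bnu] add [dhe] -> 9 lines: wop msmc smq dhe qlga xjjv mctz dyk ovlwq
Hunk 2: at line 4 remove [qlga,xjjv,mctz] add [vajfn] -> 7 lines: wop msmc smq dhe vajfn dyk ovlwq
Hunk 3: at line 2 remove [dhe] add [zfmi] -> 7 lines: wop msmc smq zfmi vajfn dyk ovlwq
Hunk 4: at line 4 remove [vajfn,dyk] add [pjeng] -> 6 lines: wop msmc smq zfmi pjeng ovlwq
Hunk 5: at line 1 remove [smq] add [cwq,ohil] -> 7 lines: wop msmc cwq ohil zfmi pjeng ovlwq

Answer: wop
msmc
cwq
ohil
zfmi
pjeng
ovlwq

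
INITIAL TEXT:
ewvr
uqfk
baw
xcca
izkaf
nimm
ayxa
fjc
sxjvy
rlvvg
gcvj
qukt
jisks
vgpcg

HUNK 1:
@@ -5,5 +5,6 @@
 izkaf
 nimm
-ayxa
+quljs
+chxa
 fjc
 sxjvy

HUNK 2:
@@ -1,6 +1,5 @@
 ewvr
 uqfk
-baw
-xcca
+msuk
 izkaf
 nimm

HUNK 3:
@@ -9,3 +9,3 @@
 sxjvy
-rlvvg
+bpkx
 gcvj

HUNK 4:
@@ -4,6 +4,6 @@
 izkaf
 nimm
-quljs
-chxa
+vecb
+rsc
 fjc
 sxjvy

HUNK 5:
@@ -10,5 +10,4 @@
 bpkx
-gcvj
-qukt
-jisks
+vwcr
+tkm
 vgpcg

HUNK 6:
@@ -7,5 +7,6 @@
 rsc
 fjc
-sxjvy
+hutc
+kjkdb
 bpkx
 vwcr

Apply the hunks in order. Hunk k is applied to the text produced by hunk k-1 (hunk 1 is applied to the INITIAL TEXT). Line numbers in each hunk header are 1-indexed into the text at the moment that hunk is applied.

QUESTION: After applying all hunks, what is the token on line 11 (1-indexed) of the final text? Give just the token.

Hunk 1: at line 5 remove [ayxa] add [quljs,chxa] -> 15 lines: ewvr uqfk baw xcca izkaf nimm quljs chxa fjc sxjvy rlvvg gcvj qukt jisks vgpcg
Hunk 2: at line 1 remove [baw,xcca] add [msuk] -> 14 lines: ewvr uqfk msuk izkaf nimm quljs chxa fjc sxjvy rlvvg gcvj qukt jisks vgpcg
Hunk 3: at line 9 remove [rlvvg] add [bpkx] -> 14 lines: ewvr uqfk msuk izkaf nimm quljs chxa fjc sxjvy bpkx gcvj qukt jisks vgpcg
Hunk 4: at line 4 remove [quljs,chxa] add [vecb,rsc] -> 14 lines: ewvr uqfk msuk izkaf nimm vecb rsc fjc sxjvy bpkx gcvj qukt jisks vgpcg
Hunk 5: at line 10 remove [gcvj,qukt,jisks] add [vwcr,tkm] -> 13 lines: ewvr uqfk msuk izkaf nimm vecb rsc fjc sxjvy bpkx vwcr tkm vgpcg
Hunk 6: at line 7 remove [sxjvy] add [hutc,kjkdb] -> 14 lines: ewvr uqfk msuk izkaf nimm vecb rsc fjc hutc kjkdb bpkx vwcr tkm vgpcg
Final line 11: bpkx

Answer: bpkx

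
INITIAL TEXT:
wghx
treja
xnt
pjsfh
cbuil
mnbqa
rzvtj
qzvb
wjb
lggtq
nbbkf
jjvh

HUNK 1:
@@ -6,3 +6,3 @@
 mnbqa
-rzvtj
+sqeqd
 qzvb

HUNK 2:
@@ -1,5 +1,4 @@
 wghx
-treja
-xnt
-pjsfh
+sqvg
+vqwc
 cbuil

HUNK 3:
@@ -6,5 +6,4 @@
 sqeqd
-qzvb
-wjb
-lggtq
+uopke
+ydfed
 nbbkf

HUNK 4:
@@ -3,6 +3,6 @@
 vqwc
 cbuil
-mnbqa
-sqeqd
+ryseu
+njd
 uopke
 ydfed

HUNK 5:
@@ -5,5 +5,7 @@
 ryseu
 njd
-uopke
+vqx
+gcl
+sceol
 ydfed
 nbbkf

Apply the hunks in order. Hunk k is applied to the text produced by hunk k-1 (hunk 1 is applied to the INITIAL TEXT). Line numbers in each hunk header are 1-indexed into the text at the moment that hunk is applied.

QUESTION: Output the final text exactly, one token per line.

Answer: wghx
sqvg
vqwc
cbuil
ryseu
njd
vqx
gcl
sceol
ydfed
nbbkf
jjvh

Derivation:
Hunk 1: at line 6 remove [rzvtj] add [sqeqd] -> 12 lines: wghx treja xnt pjsfh cbuil mnbqa sqeqd qzvb wjb lggtq nbbkf jjvh
Hunk 2: at line 1 remove [treja,xnt,pjsfh] add [sqvg,vqwc] -> 11 lines: wghx sqvg vqwc cbuil mnbqa sqeqd qzvb wjb lggtq nbbkf jjvh
Hunk 3: at line 6 remove [qzvb,wjb,lggtq] add [uopke,ydfed] -> 10 lines: wghx sqvg vqwc cbuil mnbqa sqeqd uopke ydfed nbbkf jjvh
Hunk 4: at line 3 remove [mnbqa,sqeqd] add [ryseu,njd] -> 10 lines: wghx sqvg vqwc cbuil ryseu njd uopke ydfed nbbkf jjvh
Hunk 5: at line 5 remove [uopke] add [vqx,gcl,sceol] -> 12 lines: wghx sqvg vqwc cbuil ryseu njd vqx gcl sceol ydfed nbbkf jjvh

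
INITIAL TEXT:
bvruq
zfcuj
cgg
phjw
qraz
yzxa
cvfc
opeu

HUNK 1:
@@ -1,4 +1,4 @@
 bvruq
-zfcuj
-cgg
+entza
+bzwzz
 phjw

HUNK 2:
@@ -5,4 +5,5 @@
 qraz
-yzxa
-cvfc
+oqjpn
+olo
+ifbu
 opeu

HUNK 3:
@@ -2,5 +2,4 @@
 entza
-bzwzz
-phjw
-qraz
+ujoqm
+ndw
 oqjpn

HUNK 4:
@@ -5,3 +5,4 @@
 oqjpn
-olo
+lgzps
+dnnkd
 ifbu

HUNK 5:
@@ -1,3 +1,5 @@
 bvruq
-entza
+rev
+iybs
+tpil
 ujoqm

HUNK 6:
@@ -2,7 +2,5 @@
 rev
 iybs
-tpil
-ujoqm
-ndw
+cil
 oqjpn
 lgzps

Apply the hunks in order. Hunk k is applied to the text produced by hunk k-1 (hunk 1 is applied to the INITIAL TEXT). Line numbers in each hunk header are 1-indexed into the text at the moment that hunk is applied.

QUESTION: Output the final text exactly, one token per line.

Hunk 1: at line 1 remove [zfcuj,cgg] add [entza,bzwzz] -> 8 lines: bvruq entza bzwzz phjw qraz yzxa cvfc opeu
Hunk 2: at line 5 remove [yzxa,cvfc] add [oqjpn,olo,ifbu] -> 9 lines: bvruq entza bzwzz phjw qraz oqjpn olo ifbu opeu
Hunk 3: at line 2 remove [bzwzz,phjw,qraz] add [ujoqm,ndw] -> 8 lines: bvruq entza ujoqm ndw oqjpn olo ifbu opeu
Hunk 4: at line 5 remove [olo] add [lgzps,dnnkd] -> 9 lines: bvruq entza ujoqm ndw oqjpn lgzps dnnkd ifbu opeu
Hunk 5: at line 1 remove [entza] add [rev,iybs,tpil] -> 11 lines: bvruq rev iybs tpil ujoqm ndw oqjpn lgzps dnnkd ifbu opeu
Hunk 6: at line 2 remove [tpil,ujoqm,ndw] add [cil] -> 9 lines: bvruq rev iybs cil oqjpn lgzps dnnkd ifbu opeu

Answer: bvruq
rev
iybs
cil
oqjpn
lgzps
dnnkd
ifbu
opeu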